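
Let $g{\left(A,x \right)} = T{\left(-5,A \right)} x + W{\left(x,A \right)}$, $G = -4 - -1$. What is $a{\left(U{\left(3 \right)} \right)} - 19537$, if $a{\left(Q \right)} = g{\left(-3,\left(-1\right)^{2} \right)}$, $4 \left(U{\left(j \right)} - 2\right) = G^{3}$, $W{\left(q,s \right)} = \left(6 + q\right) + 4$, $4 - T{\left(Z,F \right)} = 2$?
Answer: $-19524$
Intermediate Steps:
$T{\left(Z,F \right)} = 2$ ($T{\left(Z,F \right)} = 4 - 2 = 2$)
$G = -3$ ($G = -4 + 1 = -3$)
$W{\left(q,s \right)} = 10 + q$
$U{\left(j \right)} = - \frac{19}{4}$ ($U{\left(j \right)} = 2 + \frac{\left(-3\right)^{3}}{4} = 2 + \frac{1}{4} \left(-27\right) = 2 - \frac{27}{4} = - \frac{19}{4}$)
$g{\left(A,x \right)} = 10 + 3 x$ ($g{\left(A,x \right)} = 2 x + \left(10 + x\right) = 10 + 3 x$)
$a{\left(Q \right)} = 13$ ($a{\left(Q \right)} = 10 + 3 \left(-1\right)^{2} = 10 + 3 \cdot 1 = 10 + 3 = 13$)
$a{\left(U{\left(3 \right)} \right)} - 19537 = 13 - 19537 = -19524$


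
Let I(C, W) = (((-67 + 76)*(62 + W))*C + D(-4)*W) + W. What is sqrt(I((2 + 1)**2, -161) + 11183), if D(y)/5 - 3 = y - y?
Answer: 14*sqrt(3) ≈ 24.249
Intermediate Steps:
D(y) = 15 (D(y) = 15 + 5*(y - y) = 15 + 5*0 = 15 + 0 = 15)
I(C, W) = 16*W + C*(558 + 9*W) (I(C, W) = (((-67 + 76)*(62 + W))*C + 15*W) + W = ((9*(62 + W))*C + 15*W) + W = ((558 + 9*W)*C + 15*W) + W = (C*(558 + 9*W) + 15*W) + W = (15*W + C*(558 + 9*W)) + W = 16*W + C*(558 + 9*W))
sqrt(I((2 + 1)**2, -161) + 11183) = sqrt((16*(-161) + 558*(2 + 1)**2 + 9*(2 + 1)**2*(-161)) + 11183) = sqrt((-2576 + 558*3**2 + 9*3**2*(-161)) + 11183) = sqrt((-2576 + 558*9 + 9*9*(-161)) + 11183) = sqrt((-2576 + 5022 - 13041) + 11183) = sqrt(-10595 + 11183) = sqrt(588) = 14*sqrt(3)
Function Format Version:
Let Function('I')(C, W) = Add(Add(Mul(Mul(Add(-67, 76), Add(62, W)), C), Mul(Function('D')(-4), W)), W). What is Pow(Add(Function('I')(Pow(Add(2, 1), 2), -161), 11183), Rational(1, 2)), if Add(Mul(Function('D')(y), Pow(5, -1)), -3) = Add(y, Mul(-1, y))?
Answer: Mul(14, Pow(3, Rational(1, 2))) ≈ 24.249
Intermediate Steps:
Function('D')(y) = 15 (Function('D')(y) = Add(15, Mul(5, Add(y, Mul(-1, y)))) = Add(15, Mul(5, 0)) = Add(15, 0) = 15)
Function('I')(C, W) = Add(Mul(16, W), Mul(C, Add(558, Mul(9, W)))) (Function('I')(C, W) = Add(Add(Mul(Mul(Add(-67, 76), Add(62, W)), C), Mul(15, W)), W) = Add(Add(Mul(Mul(9, Add(62, W)), C), Mul(15, W)), W) = Add(Add(Mul(Add(558, Mul(9, W)), C), Mul(15, W)), W) = Add(Add(Mul(C, Add(558, Mul(9, W))), Mul(15, W)), W) = Add(Add(Mul(15, W), Mul(C, Add(558, Mul(9, W)))), W) = Add(Mul(16, W), Mul(C, Add(558, Mul(9, W)))))
Pow(Add(Function('I')(Pow(Add(2, 1), 2), -161), 11183), Rational(1, 2)) = Pow(Add(Add(Mul(16, -161), Mul(558, Pow(Add(2, 1), 2)), Mul(9, Pow(Add(2, 1), 2), -161)), 11183), Rational(1, 2)) = Pow(Add(Add(-2576, Mul(558, Pow(3, 2)), Mul(9, Pow(3, 2), -161)), 11183), Rational(1, 2)) = Pow(Add(Add(-2576, Mul(558, 9), Mul(9, 9, -161)), 11183), Rational(1, 2)) = Pow(Add(Add(-2576, 5022, -13041), 11183), Rational(1, 2)) = Pow(Add(-10595, 11183), Rational(1, 2)) = Pow(588, Rational(1, 2)) = Mul(14, Pow(3, Rational(1, 2)))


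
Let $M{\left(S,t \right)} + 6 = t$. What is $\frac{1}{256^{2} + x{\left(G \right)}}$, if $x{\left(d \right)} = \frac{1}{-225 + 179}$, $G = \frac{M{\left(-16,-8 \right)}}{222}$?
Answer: $\frac{46}{3014655} \approx 1.5259 \cdot 10^{-5}$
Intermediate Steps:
$M{\left(S,t \right)} = -6 + t$
$G = - \frac{7}{111}$ ($G = \frac{-6 - 8}{222} = \left(-14\right) \frac{1}{222} = - \frac{7}{111} \approx -0.063063$)
$x{\left(d \right)} = - \frac{1}{46}$ ($x{\left(d \right)} = \frac{1}{-46} = - \frac{1}{46}$)
$\frac{1}{256^{2} + x{\left(G \right)}} = \frac{1}{256^{2} - \frac{1}{46}} = \frac{1}{65536 - \frac{1}{46}} = \frac{1}{\frac{3014655}{46}} = \frac{46}{3014655}$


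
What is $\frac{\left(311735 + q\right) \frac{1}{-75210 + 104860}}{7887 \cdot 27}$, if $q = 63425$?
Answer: $\frac{37516}{631393785} \approx 5.9418 \cdot 10^{-5}$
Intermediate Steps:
$\frac{\left(311735 + q\right) \frac{1}{-75210 + 104860}}{7887 \cdot 27} = \frac{\left(311735 + 63425\right) \frac{1}{-75210 + 104860}}{7887 \cdot 27} = \frac{375160 \cdot \frac{1}{29650}}{212949} = 375160 \cdot \frac{1}{29650} \cdot \frac{1}{212949} = \frac{37516}{2965} \cdot \frac{1}{212949} = \frac{37516}{631393785}$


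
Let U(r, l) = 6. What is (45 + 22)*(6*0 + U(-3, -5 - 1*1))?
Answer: 402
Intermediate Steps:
(45 + 22)*(6*0 + U(-3, -5 - 1*1)) = (45 + 22)*(6*0 + 6) = 67*(0 + 6) = 67*6 = 402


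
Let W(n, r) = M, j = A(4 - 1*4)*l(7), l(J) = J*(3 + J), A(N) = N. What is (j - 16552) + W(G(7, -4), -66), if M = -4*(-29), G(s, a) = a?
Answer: -16436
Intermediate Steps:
j = 0 (j = (4 - 1*4)*(7*(3 + 7)) = (4 - 4)*(7*10) = 0*70 = 0)
M = 116
W(n, r) = 116
(j - 16552) + W(G(7, -4), -66) = (0 - 16552) + 116 = -16552 + 116 = -16436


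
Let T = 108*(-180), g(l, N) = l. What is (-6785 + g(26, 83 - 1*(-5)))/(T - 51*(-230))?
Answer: 2253/2570 ≈ 0.87665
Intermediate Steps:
T = -19440
(-6785 + g(26, 83 - 1*(-5)))/(T - 51*(-230)) = (-6785 + 26)/(-19440 - 51*(-230)) = -6759/(-19440 + 11730) = -6759/(-7710) = -6759*(-1/7710) = 2253/2570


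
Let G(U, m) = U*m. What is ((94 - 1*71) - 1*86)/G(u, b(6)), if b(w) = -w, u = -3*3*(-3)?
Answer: 7/18 ≈ 0.38889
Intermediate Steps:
u = 27 (u = -9*(-3) = 27)
((94 - 1*71) - 1*86)/G(u, b(6)) = ((94 - 1*71) - 1*86)/((27*(-1*6))) = ((94 - 71) - 86)/((27*(-6))) = (23 - 86)/(-162) = -63*(-1/162) = 7/18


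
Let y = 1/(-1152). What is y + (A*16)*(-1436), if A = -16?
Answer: 423493631/1152 ≈ 3.6762e+5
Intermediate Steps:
y = -1/1152 ≈ -0.00086806
y + (A*16)*(-1436) = -1/1152 - 16*16*(-1436) = -1/1152 - 256*(-1436) = -1/1152 + 367616 = 423493631/1152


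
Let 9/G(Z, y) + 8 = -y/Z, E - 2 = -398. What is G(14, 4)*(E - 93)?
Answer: 30807/58 ≈ 531.16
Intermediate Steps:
E = -396 (E = 2 - 398 = -396)
G(Z, y) = 9/(-8 - y/Z)
G(14, 4)*(E - 93) = (-9*14/(4 + 8*14))*(-396 - 93) = -9*14/(4 + 112)*(-489) = -9*14/116*(-489) = -9*14*1/116*(-489) = -63/58*(-489) = 30807/58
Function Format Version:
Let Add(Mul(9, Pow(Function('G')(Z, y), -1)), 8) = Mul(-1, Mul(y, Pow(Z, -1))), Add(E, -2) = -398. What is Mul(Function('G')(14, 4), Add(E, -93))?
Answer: Rational(30807, 58) ≈ 531.16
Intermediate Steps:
E = -396 (E = Add(2, -398) = -396)
Function('G')(Z, y) = Mul(9, Pow(Add(-8, Mul(-1, y, Pow(Z, -1))), -1)) (Function('G')(Z, y) = Mul(9, Pow(Add(-8, Mul(-1, Mul(y, Pow(Z, -1)))), -1)) = Mul(9, Pow(Add(-8, Mul(-1, y, Pow(Z, -1))), -1)))
Mul(Function('G')(14, 4), Add(E, -93)) = Mul(Mul(-9, 14, Pow(Add(4, Mul(8, 14)), -1)), Add(-396, -93)) = Mul(Mul(-9, 14, Pow(Add(4, 112), -1)), -489) = Mul(Mul(-9, 14, Pow(116, -1)), -489) = Mul(Mul(-9, 14, Rational(1, 116)), -489) = Mul(Rational(-63, 58), -489) = Rational(30807, 58)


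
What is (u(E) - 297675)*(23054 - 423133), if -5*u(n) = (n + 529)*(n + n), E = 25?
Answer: 121309953985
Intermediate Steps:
u(n) = -2*n*(529 + n)/5 (u(n) = -(n + 529)*(n + n)/5 = -(529 + n)*2*n/5 = -2*n*(529 + n)/5)
(u(E) - 297675)*(23054 - 423133) = (-⅖*25*(529 + 25) - 297675)*(23054 - 423133) = (-⅖*25*554 - 297675)*(-400079) = (-5540 - 297675)*(-400079) = -303215*(-400079) = 121309953985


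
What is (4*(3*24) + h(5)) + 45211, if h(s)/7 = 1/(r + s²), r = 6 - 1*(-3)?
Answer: 1546973/34 ≈ 45499.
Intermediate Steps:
r = 9 (r = 6 + 3 = 9)
h(s) = 7/(9 + s²)
(4*(3*24) + h(5)) + 45211 = (4*(3*24) + 7/(9 + 5²)) + 45211 = (4*72 + 7/(9 + 25)) + 45211 = (288 + 7/34) + 45211 = 9799/34 + 45211 = 1546973/34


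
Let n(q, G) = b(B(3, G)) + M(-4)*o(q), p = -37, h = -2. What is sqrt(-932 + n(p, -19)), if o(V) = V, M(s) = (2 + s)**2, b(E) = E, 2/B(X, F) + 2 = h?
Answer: I*sqrt(4322)/2 ≈ 32.871*I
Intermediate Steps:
B(X, F) = -1/2 (B(X, F) = 2/(-2 - 2) = 2/(-4) = 2*(-1/4) = -1/2)
n(q, G) = -1/2 + 4*q (n(q, G) = -1/2 + (2 - 4)**2*q = -1/2 + (-2)**2*q = -1/2 + 4*q)
sqrt(-932 + n(p, -19)) = sqrt(-932 + (-1/2 + 4*(-37))) = sqrt(-932 + (-1/2 - 148)) = sqrt(-932 - 297/2) = sqrt(-2161/2) = I*sqrt(4322)/2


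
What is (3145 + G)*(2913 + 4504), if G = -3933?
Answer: -5844596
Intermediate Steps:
(3145 + G)*(2913 + 4504) = (3145 - 3933)*(2913 + 4504) = -788*7417 = -5844596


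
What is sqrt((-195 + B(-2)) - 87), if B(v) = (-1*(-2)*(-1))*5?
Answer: 2*I*sqrt(73) ≈ 17.088*I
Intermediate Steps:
B(v) = -10 (B(v) = (2*(-1))*5 = -2*5 = -10)
sqrt((-195 + B(-2)) - 87) = sqrt((-195 - 10) - 87) = sqrt(-205 - 87) = sqrt(-292) = 2*I*sqrt(73)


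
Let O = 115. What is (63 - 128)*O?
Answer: -7475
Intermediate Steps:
(63 - 128)*O = (63 - 128)*115 = -65*115 = -7475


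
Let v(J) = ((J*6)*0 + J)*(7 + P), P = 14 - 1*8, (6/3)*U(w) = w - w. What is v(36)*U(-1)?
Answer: 0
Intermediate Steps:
U(w) = 0 (U(w) = (w - w)/2 = (½)*0 = 0)
P = 6 (P = 14 - 8 = 6)
v(J) = 13*J (v(J) = ((J*6)*0 + J)*(7 + 6) = ((6*J)*0 + J)*13 = (0 + J)*13 = J*13 = 13*J)
v(36)*U(-1) = (13*36)*0 = 468*0 = 0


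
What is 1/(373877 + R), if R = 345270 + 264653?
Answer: 1/983800 ≈ 1.0165e-6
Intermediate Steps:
R = 609923
1/(373877 + R) = 1/(373877 + 609923) = 1/983800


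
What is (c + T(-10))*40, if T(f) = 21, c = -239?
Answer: -8720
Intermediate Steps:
(c + T(-10))*40 = (-239 + 21)*40 = -218*40 = -8720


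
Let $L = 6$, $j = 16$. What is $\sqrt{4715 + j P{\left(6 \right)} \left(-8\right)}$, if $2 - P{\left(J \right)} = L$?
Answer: $\sqrt{5227} \approx 72.298$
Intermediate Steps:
$P{\left(J \right)} = -4$ ($P{\left(J \right)} = 2 - 6 = -4$)
$\sqrt{4715 + j P{\left(6 \right)} \left(-8\right)} = \sqrt{4715 + 16 \left(-4\right) \left(-8\right)} = \sqrt{4715 - -512} = \sqrt{4715 + 512} = \sqrt{5227}$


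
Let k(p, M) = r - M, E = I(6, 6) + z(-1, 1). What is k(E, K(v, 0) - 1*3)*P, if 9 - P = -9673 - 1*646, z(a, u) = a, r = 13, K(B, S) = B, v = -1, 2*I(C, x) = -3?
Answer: 175576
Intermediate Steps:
I(C, x) = -3/2 (I(C, x) = (½)*(-3) = -3/2)
P = 10328 (P = 9 - (-9673 - 1*646) = 9 - (-9673 - 646) = 9 - 1*(-10319) = 9 + 10319 = 10328)
E = -5/2 (E = -3/2 - 1 = -5/2 ≈ -2.5000)
k(p, M) = 13 - M
k(E, K(v, 0) - 1*3)*P = (13 - (-1 - 1*3))*10328 = (13 - (-1 - 3))*10328 = (13 - 1*(-4))*10328 = (13 + 4)*10328 = 17*10328 = 175576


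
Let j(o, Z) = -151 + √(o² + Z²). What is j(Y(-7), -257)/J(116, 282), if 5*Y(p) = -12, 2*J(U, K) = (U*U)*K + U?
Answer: -151/1897354 + √1651369/9486770 ≈ 5.5873e-5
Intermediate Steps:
J(U, K) = U/2 + K*U²/2 (J(U, K) = ((U*U)*K + U)/2 = (U²*K + U)/2 = (K*U² + U)/2 = (U + K*U²)/2 = U/2 + K*U²/2)
Y(p) = -12/5 (Y(p) = (⅕)*(-12) = -12/5)
j(o, Z) = -151 + √(Z² + o²)
j(Y(-7), -257)/J(116, 282) = (-151 + √((-257)² + (-12/5)²))/(((½)*116*(1 + 282*116))) = (-151 + √(66049 + 144/25))/(((½)*116*(1 + 32712))) = (-151 + √(1651369/25))/(((½)*116*32713)) = (-151 + √1651369/5)/1897354 = (-151 + √1651369/5)*(1/1897354) = -151/1897354 + √1651369/9486770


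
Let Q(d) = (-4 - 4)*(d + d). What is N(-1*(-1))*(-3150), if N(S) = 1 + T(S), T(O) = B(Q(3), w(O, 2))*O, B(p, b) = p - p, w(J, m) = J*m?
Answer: -3150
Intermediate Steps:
Q(d) = -16*d
B(p, b) = 0
T(O) = 0 (T(O) = 0*O = 0)
N(S) = 1 (N(S) = 1 + 0 = 1)
N(-1*(-1))*(-3150) = 1*(-3150) = -3150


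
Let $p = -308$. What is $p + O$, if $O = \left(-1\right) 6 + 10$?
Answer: $-304$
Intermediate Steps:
$O = 4$ ($O = -6 + 10 = 4$)
$p + O = -308 + 4 = -304$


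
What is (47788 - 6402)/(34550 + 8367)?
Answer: 41386/42917 ≈ 0.96433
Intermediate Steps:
(47788 - 6402)/(34550 + 8367) = 41386/42917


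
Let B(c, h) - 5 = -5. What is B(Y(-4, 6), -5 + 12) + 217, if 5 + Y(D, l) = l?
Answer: 217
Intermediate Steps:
Y(D, l) = -5 + l
B(c, h) = 0 (B(c, h) = 5 - 5 = 0)
B(Y(-4, 6), -5 + 12) + 217 = 0 + 217 = 217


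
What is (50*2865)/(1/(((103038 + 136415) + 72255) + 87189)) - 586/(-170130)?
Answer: 4860783825941543/85065 ≈ 5.7142e+10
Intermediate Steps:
(50*2865)/(1/(((103038 + 136415) + 72255) + 87189)) - 586/(-170130) = 143250/(1/((239453 + 72255) + 87189)) - 586*(-1/170130) = 143250/(1/(311708 + 87189)) + 293/85065 = 143250/(1/398897) + 293/85065 = 143250*398897 + 293/85065 = 57141995250 + 293/85065 = 4860783825941543/85065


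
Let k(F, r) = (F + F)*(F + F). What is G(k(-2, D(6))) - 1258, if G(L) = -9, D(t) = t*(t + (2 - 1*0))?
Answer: -1267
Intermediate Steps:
D(t) = t*(2 + t) (D(t) = t*(t + (2 + 0)) = t*(t + 2) = t*(2 + t))
k(F, r) = 4*F² (k(F, r) = (2*F)*(2*F) = 4*F²)
G(k(-2, D(6))) - 1258 = -9 - 1258 = -1267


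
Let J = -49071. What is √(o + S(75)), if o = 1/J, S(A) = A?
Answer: 2*√45149294751/49071 ≈ 8.6602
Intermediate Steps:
o = -1/49071 (o = 1/(-49071) = -1/49071 ≈ -2.0379e-5)
√(o + S(75)) = √(-1/49071 + 75) = √(3680324/49071) = 2*√45149294751/49071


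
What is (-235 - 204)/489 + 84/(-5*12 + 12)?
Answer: -5179/1956 ≈ -2.6478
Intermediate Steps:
(-235 - 204)/489 + 84/(-5*12 + 12) = -439*1/489 + 84/(-60 + 12) = -439/489 + 84/(-48) = -439/489 + 84*(-1/48) = -439/489 - 7/4 = -5179/1956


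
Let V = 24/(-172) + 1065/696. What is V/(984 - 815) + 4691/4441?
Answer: 7970373297/7487277304 ≈ 1.0645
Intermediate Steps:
V = 13873/9976 (V = 24*(-1/172) + 1065*(1/696) = -6/43 + 355/232 = 13873/9976 ≈ 1.3906)
V/(984 - 815) + 4691/4441 = 13873/(9976*(984 - 815)) + 4691/4441 = (13873/9976)/169 + 4691*(1/4441) = (13873/9976)*(1/169) + 4691/4441 = 13873/1685944 + 4691/4441 = 7970373297/7487277304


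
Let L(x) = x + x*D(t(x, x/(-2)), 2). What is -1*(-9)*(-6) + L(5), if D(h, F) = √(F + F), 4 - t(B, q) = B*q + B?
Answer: -39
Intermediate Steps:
t(B, q) = 4 - B - B*q (t(B, q) = 4 - (B*q + B) = 4 - (B + B*q) = 4 + (-B - B*q) = 4 - B - B*q)
D(h, F) = √2*√F (D(h, F) = √(2*F) = √2*√F)
L(x) = 3*x (L(x) = x + x*(√2*√2) = x + x*2 = x + 2*x = 3*x)
-1*(-9)*(-6) + L(5) = -1*(-9)*(-6) + 3*5 = 9*(-6) + 15 = -54 + 15 = -39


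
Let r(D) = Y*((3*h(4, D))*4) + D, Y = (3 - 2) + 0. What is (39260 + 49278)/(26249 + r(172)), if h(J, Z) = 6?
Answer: 88538/26493 ≈ 3.3419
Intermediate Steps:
Y = 1 (Y = 1 + 0 = 1)
r(D) = 72 + D (r(D) = 1*((3*6)*4) + D = 1*(18*4) + D = 1*72 + D = 72 + D)
(39260 + 49278)/(26249 + r(172)) = (39260 + 49278)/(26249 + (72 + 172)) = 88538/(26249 + 244) = 88538/26493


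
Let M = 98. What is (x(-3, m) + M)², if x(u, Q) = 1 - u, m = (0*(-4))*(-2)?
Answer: 10404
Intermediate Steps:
m = 0 (m = 0*(-2) = 0)
(x(-3, m) + M)² = ((1 - 1*(-3)) + 98)² = ((1 + 3) + 98)² = (4 + 98)² = 102² = 10404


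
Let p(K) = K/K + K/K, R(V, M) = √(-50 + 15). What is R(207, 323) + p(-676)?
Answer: 2 + I*√35 ≈ 2.0 + 5.9161*I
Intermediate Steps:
R(V, M) = I*√35 (R(V, M) = √(-35) = I*√35)
p(K) = 2 (p(K) = 1 + 1 = 2)
R(207, 323) + p(-676) = I*√35 + 2 = 2 + I*√35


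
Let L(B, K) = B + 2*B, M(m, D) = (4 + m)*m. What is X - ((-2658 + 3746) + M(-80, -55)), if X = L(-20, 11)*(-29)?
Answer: -5428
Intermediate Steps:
M(m, D) = m*(4 + m)
L(B, K) = 3*B
X = 1740 (X = (3*(-20))*(-29) = -60*(-29) = 1740)
X - ((-2658 + 3746) + M(-80, -55)) = 1740 - ((-2658 + 3746) - 80*(4 - 80)) = 1740 - (1088 - 80*(-76)) = 1740 - (1088 + 6080) = 1740 - 1*7168 = 1740 - 7168 = -5428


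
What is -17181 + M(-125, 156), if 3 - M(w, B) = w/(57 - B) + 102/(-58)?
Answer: -49316614/2871 ≈ -17178.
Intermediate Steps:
M(w, B) = 138/29 - w/(57 - B) (M(w, B) = 3 - (w/(57 - B) + 102/(-58)) = 3 - (w/(57 - B) + 102*(-1/58)) = 3 - (w/(57 - B) - 51/29) = 3 - (-51/29 + w/(57 - B)) = 3 + (51/29 - w/(57 - B)) = 138/29 - w/(57 - B))
-17181 + M(-125, 156) = -17181 + (-7866 + 29*(-125) + 138*156)/(29*(-57 + 156)) = -17181 + (1/29)*(-7866 - 3625 + 21528)/99 = -17181 + (1/29)*(1/99)*10037 = -17181 + 10037/2871 = -49316614/2871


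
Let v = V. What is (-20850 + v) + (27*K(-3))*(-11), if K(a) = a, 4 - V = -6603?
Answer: -13352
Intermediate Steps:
V = 6607 (V = 4 - 1*(-6603) = 4 + 6603 = 6607)
v = 6607
(-20850 + v) + (27*K(-3))*(-11) = (-20850 + 6607) + (27*(-3))*(-11) = -14243 - 81*(-11) = -14243 + 891 = -13352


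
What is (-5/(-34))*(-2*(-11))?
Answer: 55/17 ≈ 3.2353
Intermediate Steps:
(-5/(-34))*(-2*(-11)) = -5*(-1/34)*22 = (5/34)*22 = 55/17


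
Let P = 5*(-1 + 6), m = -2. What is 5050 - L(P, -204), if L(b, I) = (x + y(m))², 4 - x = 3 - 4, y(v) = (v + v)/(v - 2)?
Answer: 5014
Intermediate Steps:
P = 25 (P = 5*5 = 25)
y(v) = 2*v/(-2 + v) (y(v) = (2*v)/(-2 + v) = 2*v/(-2 + v))
x = 5 (x = 4 - (3 - 4) = 4 - 1*(-1) = 4 + 1 = 5)
L(b, I) = 36 (L(b, I) = (5 + 2*(-2)/(-2 - 2))² = (5 + 2*(-2)/(-4))² = (5 + 2*(-2)*(-¼))² = (5 + 1)² = 6² = 36)
5050 - L(P, -204) = 5050 - 1*36 = 5050 - 36 = 5014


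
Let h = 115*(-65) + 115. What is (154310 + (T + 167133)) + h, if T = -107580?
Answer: 206503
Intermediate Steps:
h = -7360 (h = -7475 + 115 = -7360)
(154310 + (T + 167133)) + h = (154310 + (-107580 + 167133)) - 7360 = (154310 + 59553) - 7360 = 213863 - 7360 = 206503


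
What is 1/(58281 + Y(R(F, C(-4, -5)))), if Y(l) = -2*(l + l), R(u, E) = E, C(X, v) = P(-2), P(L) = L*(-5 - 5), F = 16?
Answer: 1/58201 ≈ 1.7182e-5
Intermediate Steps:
P(L) = -10*L (P(L) = L*(-10) = -10*L)
C(X, v) = 20 (C(X, v) = -10*(-2) = 20)
Y(l) = -4*l
1/(58281 + Y(R(F, C(-4, -5)))) = 1/(58281 - 4*20) = 1/(58281 - 80) = 1/58201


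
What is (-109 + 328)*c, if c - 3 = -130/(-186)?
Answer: 25112/31 ≈ 810.06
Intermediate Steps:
c = 344/93 (c = 3 - 130/(-186) = 3 - 130*(-1/186) = 3 + 65/93 = 344/93 ≈ 3.6989)
(-109 + 328)*c = (-109 + 328)*(344/93) = 219*(344/93) = 25112/31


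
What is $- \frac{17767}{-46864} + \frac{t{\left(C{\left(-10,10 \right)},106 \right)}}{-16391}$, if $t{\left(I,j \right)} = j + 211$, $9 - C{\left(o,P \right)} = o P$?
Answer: $\frac{276363009}{768147824} \approx 0.35978$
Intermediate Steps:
$C{\left(o,P \right)} = 9 - P o$ ($C{\left(o,P \right)} = 9 - o P = 9 - P o$)
$t{\left(I,j \right)} = 211 + j$
$- \frac{17767}{-46864} + \frac{t{\left(C{\left(-10,10 \right)},106 \right)}}{-16391} = - \frac{17767}{-46864} + \frac{211 + 106}{-16391} = \left(-17767\right) \left(- \frac{1}{46864}\right) + 317 \left(- \frac{1}{16391}\right) = \frac{17767}{46864} - \frac{317}{16391} = \frac{276363009}{768147824}$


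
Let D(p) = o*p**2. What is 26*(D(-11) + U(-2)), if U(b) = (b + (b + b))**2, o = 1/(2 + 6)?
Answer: 5317/4 ≈ 1329.3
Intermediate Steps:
o = 1/8 ≈ 0.12500
U(b) = 9*b**2 (U(b) = (b + 2*b)**2 = (3*b)**2 = 9*b**2)
D(p) = p**2/8
26*(D(-11) + U(-2)) = 26*((1/8)*(-11)**2 + 9*(-2)**2) = 26*((1/8)*121 + 9*4) = 26*(121/8 + 36) = 26*(409/8) = 5317/4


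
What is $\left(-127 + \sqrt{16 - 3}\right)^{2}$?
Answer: $\left(127 - \sqrt{13}\right)^{2} \approx 15226.0$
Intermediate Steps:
$\left(-127 + \sqrt{16 - 3}\right)^{2} = \left(-127 + \sqrt{13}\right)^{2}$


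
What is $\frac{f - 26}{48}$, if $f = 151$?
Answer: $\frac{125}{48} \approx 2.6042$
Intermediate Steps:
$\frac{f - 26}{48} = \frac{151 - 26}{48} = 125 \cdot \frac{1}{48} = \frac{125}{48}$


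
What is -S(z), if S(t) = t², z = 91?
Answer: -8281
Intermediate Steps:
-S(z) = -1*91² = -1*8281 = -8281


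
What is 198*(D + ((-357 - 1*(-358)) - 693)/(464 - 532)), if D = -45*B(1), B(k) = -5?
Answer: 791604/17 ≈ 46565.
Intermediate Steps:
D = 225 (D = -45*(-5) = 225)
198*(D + ((-357 - 1*(-358)) - 693)/(464 - 532)) = 198*(225 + ((-357 - 1*(-358)) - 693)/(464 - 532)) = 198*(225 + ((-357 + 358) - 693)/(-68)) = 198*(225 + (1 - 693)*(-1/68)) = 198*(225 - 692*(-1/68)) = 198*(225 + 173/17) = 198*(3998/17) = 791604/17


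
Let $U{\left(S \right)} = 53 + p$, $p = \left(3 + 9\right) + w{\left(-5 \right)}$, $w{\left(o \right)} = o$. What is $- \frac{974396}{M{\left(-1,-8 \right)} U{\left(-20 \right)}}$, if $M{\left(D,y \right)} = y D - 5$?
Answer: $- \frac{243599}{45} \approx -5413.3$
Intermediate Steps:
$M{\left(D,y \right)} = -5 + D y$ ($M{\left(D,y \right)} = D y - 5 = -5 + D y$)
$p = 7$ ($p = \left(3 + 9\right) - 5 = 12 - 5 = 7$)
$U{\left(S \right)} = 60$ ($U{\left(S \right)} = 53 + 7 = 60$)
$- \frac{974396}{M{\left(-1,-8 \right)} U{\left(-20 \right)}} = - \frac{974396}{\left(-5 - -8\right) 60} = - \frac{974396}{\left(-5 + 8\right) 60} = - \frac{974396}{3 \cdot 60} = - \frac{974396}{180} = \left(-974396\right) \frac{1}{180} = - \frac{243599}{45}$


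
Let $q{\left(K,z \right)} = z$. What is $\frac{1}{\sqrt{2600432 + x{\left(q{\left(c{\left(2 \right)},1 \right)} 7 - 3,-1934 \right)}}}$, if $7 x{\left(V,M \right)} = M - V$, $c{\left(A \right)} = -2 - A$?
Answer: $\frac{\sqrt{127407602}}{18201086} \approx 0.00062016$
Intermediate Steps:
$x{\left(V,M \right)} = - \frac{V}{7} + \frac{M}{7}$ ($x{\left(V,M \right)} = \frac{M - V}{7} = - \frac{V}{7} + \frac{M}{7}$)
$\frac{1}{\sqrt{2600432 + x{\left(q{\left(c{\left(2 \right)},1 \right)} 7 - 3,-1934 \right)}}} = \frac{1}{\sqrt{2600432 - \left(\frac{1934}{7} + \frac{1 \cdot 7 - 3}{7}\right)}} = \frac{1}{\sqrt{2600432 - \left(\frac{1934}{7} + \frac{7 - 3}{7}\right)}} = \frac{1}{\sqrt{2600432 - \frac{1938}{7}}} = \frac{1}{\sqrt{\frac{18201086}{7}}} = \frac{1}{\frac{1}{7} \sqrt{127407602}} = \frac{\sqrt{127407602}}{18201086}$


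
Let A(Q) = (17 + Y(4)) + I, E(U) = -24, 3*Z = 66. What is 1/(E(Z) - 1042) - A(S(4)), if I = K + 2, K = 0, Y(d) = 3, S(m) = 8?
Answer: -23453/1066 ≈ -22.001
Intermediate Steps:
Z = 22 (Z = (⅓)*66 = 22)
I = 2 (I = 0 + 2 = 2)
A(Q) = 22 (A(Q) = (17 + 3) + 2 = 20 + 2 = 22)
1/(E(Z) - 1042) - A(S(4)) = 1/(-24 - 1042) - 1*22 = 1/(-1066) - 22 = -1/1066 - 22 = -23453/1066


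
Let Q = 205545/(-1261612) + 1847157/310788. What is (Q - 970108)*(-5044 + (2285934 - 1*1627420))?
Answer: -5178356766371908895485/8168622297 ≈ -6.3393e+11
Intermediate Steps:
Q = 94438104901/16337244594 (Q = 205545*(-1/1261612) + 1847157*(1/310788) = -205545/1261612 + 615719/103596 = 94438104901/16337244594 ≈ 5.7805)
(Q - 970108)*(-5044 + (2285934 - 1*1627420)) = (94438104901/16337244594 - 970108)*(-5044 + (2285934 - 1*1627420)) = -15848797240491251*(-5044 + (2285934 - 1627420))/16337244594 = -15848797240491251*(-5044 + 658514)/16337244594 = -15848797240491251/16337244594*653470 = -5178356766371908895485/8168622297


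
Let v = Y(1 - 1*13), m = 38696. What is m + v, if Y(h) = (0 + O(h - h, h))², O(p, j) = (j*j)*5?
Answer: 557096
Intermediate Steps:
O(p, j) = 5*j² (O(p, j) = j²*5 = 5*j²)
Y(h) = 25*h⁴ (Y(h) = (0 + 5*h²)² = (5*h²)² = 25*h⁴)
v = 518400 (v = 25*(1 - 1*13)⁴ = 25*(1 - 13)⁴ = 25*(-12)⁴ = 25*20736 = 518400)
m + v = 38696 + 518400 = 557096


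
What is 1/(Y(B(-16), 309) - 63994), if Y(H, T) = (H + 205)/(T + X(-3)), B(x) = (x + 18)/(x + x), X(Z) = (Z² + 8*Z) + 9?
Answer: -1616/103413211 ≈ -1.5627e-5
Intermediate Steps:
X(Z) = 9 + Z² + 8*Z
B(x) = (18 + x)/(2*x) (B(x) = (18 + x)/((2*x)) = (18 + x)*(1/(2*x)) = (18 + x)/(2*x))
Y(H, T) = (205 + H)/(-6 + T) (Y(H, T) = (H + 205)/(T + (9 + (-3)² + 8*(-3))) = (205 + H)/(T + (9 + 9 - 24)) = (205 + H)/(T - 6) = (205 + H)/(-6 + T))
1/(Y(B(-16), 309) - 63994) = 1/((205 + (½)*(18 - 16)/(-16))/(-6 + 309) - 63994) = 1/((205 + (½)*(-1/16)*2)/303 - 63994) = 1/((205 - 1/16)/303 - 63994) = 1/((1/303)*(3279/16) - 63994) = 1/(1093/1616 - 63994) = 1/(-103413211/1616) = -1616/103413211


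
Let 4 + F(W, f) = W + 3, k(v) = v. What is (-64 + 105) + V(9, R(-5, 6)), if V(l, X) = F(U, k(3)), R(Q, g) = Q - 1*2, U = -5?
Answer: 35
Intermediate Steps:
R(Q, g) = -2 + Q (R(Q, g) = Q - 2 = -2 + Q)
F(W, f) = -1 + W (F(W, f) = -4 + (W + 3) = -4 + (3 + W) = -1 + W)
V(l, X) = -6 (V(l, X) = -1 - 5 = -6)
(-64 + 105) + V(9, R(-5, 6)) = (-64 + 105) - 6 = 41 - 6 = 35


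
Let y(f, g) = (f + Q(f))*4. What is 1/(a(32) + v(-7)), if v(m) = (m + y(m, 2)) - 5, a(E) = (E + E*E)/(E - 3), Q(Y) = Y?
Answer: -29/916 ≈ -0.031659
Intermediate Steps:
y(f, g) = 8*f (y(f, g) = (f + f)*4 = (2*f)*4 = 8*f)
a(E) = (E + E²)/(-3 + E)
v(m) = -5 + 9*m (v(m) = (m + 8*m) - 5 = 9*m - 5 = -5 + 9*m)
1/(a(32) + v(-7)) = 1/(32*(1 + 32)/(-3 + 32) + (-5 + 9*(-7))) = 1/(32*33/29 + (-5 - 63)) = 1/(32*(1/29)*33 - 68) = 1/(1056/29 - 68) = 1/(-916/29) = -29/916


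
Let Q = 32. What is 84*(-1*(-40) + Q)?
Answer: 6048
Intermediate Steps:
84*(-1*(-40) + Q) = 84*(-1*(-40) + 32) = 84*(40 + 32) = 84*72 = 6048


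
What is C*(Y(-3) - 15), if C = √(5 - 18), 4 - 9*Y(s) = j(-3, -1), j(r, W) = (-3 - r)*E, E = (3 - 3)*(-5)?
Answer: -131*I*√13/9 ≈ -52.481*I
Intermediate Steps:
E = 0 (E = 0*(-5) = 0)
j(r, W) = 0 (j(r, W) = (-3 - r)*0 = 0)
Y(s) = 4/9 (Y(s) = 4/9 - ⅑*0 = 4/9 + 0 = 4/9)
C = I*√13 (C = √(-13) = I*√13 ≈ 3.6056*I)
C*(Y(-3) - 15) = (I*√13)*(4/9 - 15) = (I*√13)*(-131/9) = -131*I*√13/9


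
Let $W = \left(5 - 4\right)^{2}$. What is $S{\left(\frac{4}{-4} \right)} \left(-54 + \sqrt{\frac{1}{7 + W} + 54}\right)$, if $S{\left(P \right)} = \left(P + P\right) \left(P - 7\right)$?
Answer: $-864 + 4 \sqrt{866} \approx -746.29$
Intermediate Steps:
$W = 1$ ($W = 1^{2} = 1$)
$S{\left(P \right)} = 2 P \left(-7 + P\right)$
$S{\left(\frac{4}{-4} \right)} \left(-54 + \sqrt{\frac{1}{7 + W} + 54}\right) = 2 \frac{4}{-4} \left(-7 + \frac{4}{-4}\right) \left(-54 + \sqrt{\frac{1}{7 + 1} + 54}\right) = 2 \cdot 4 \left(- \frac{1}{4}\right) \left(-7 + 4 \left(- \frac{1}{4}\right)\right) \left(-54 + \sqrt{\frac{1}{8} + 54}\right) = 2 \left(-1\right) \left(-7 - 1\right) \left(-54 + \sqrt{\frac{1}{8} + 54}\right) = 2 \left(-1\right) \left(-8\right) \left(-54 + \sqrt{\frac{433}{8}}\right) = 16 \left(-54 + \frac{\sqrt{866}}{4}\right) = -864 + 4 \sqrt{866}$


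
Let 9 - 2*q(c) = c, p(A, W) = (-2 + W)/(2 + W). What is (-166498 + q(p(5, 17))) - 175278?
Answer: -6493666/19 ≈ -3.4177e+5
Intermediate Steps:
p(A, W) = (-2 + W)/(2 + W)
q(c) = 9/2 - c/2
(-166498 + q(p(5, 17))) - 175278 = (-166498 + (9/2 - (-2 + 17)/(2*(2 + 17)))) - 175278 = (-166498 + (9/2 - 15/(2*19))) - 175278 = (-166498 + (9/2 - 15/38)) - 175278 = (-166498 + 78/19) - 175278 = -3163384/19 - 175278 = -6493666/19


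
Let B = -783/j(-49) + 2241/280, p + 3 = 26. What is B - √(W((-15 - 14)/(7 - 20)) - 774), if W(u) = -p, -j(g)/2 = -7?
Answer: -1917/40 - I*√797 ≈ -47.925 - 28.231*I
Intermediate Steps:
p = 23 (p = -3 + 26 = 23)
j(g) = 14 (j(g) = -2*(-7) = 14)
W(u) = -23 (W(u) = -1*23 = -23)
B = -1917/40 (B = -783/14 + 2241/280 = -1917/40 ≈ -47.925)
B - √(W((-15 - 14)/(7 - 20)) - 774) = -1917/40 - √(-23 - 774) = -1917/40 - √(-797) = -1917/40 - I*√797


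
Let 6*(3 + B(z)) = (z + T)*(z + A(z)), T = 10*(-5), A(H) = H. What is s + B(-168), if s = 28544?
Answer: 40749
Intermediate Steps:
T = -50
B(z) = -3 + z*(-50 + z)/3 (B(z) = -3 + ((z - 50)*(z + z))/6 = -3 + ((-50 + z)*(2*z))/6 = -3 + (2*z*(-50 + z))/6 = -3 + z*(-50 + z)/3)
s + B(-168) = 28544 + (-3 - 50/3*(-168) + (1/3)*(-168)**2) = 28544 + (-3 + 2800 + (1/3)*28224) = 28544 + (-3 + 2800 + 9408) = 28544 + 12205 = 40749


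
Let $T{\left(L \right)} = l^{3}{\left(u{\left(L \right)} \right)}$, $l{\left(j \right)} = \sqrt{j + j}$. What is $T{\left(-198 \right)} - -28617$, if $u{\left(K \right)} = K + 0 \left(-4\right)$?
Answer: $28617 - 2376 i \sqrt{11} \approx 28617.0 - 7880.3 i$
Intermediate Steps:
$u{\left(K \right)} = K$ ($u{\left(K \right)} = K + 0 = K$)
$l{\left(j \right)} = \sqrt{2} \sqrt{j}$ ($l{\left(j \right)} = \sqrt{2 j} = \sqrt{2} \sqrt{j}$)
$T{\left(L \right)} = 2 \sqrt{2} L^{\frac{3}{2}}$ ($T{\left(L \right)} = \left(\sqrt{2} \sqrt{L}\right)^{3} = 2 \sqrt{2} L^{\frac{3}{2}}$)
$T{\left(-198 \right)} - -28617 = 2 \sqrt{2} \left(-198\right)^{\frac{3}{2}} - -28617 = 2 \sqrt{2} \left(- 594 i \sqrt{22}\right) + 28617 = - 2376 i \sqrt{11} + 28617 = 28617 - 2376 i \sqrt{11}$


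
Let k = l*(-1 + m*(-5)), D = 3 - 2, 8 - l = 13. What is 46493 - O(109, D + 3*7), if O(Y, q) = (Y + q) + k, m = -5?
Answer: 46482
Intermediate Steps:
l = -5 (l = 8 - 1*13 = 8 - 13 = -5)
D = 1
k = -120 (k = -5*(-1 - 5*(-5)) = -5*(-1 + 25) = -5*24 = -120)
O(Y, q) = -120 + Y + q (O(Y, q) = (Y + q) - 120 = -120 + Y + q)
46493 - O(109, D + 3*7) = 46493 - (-120 + 109 + (1 + 3*7)) = 46493 - (-120 + 109 + (1 + 21)) = 46493 - (-120 + 109 + 22) = 46493 - 1*11 = 46493 - 11 = 46482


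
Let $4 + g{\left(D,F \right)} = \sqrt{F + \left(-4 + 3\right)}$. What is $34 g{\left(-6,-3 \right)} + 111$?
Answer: $-25 + 68 i \approx -25.0 + 68.0 i$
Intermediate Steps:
$g{\left(D,F \right)} = -4 + \sqrt{-1 + F}$ ($g{\left(D,F \right)} = -4 + \sqrt{F + \left(-4 + 3\right)} = -4 + \sqrt{F - 1} = -4 + \sqrt{-1 + F}$)
$34 g{\left(-6,-3 \right)} + 111 = 34 \left(-4 + \sqrt{-1 - 3}\right) + 111 = 34 \left(-4 + \sqrt{-4}\right) + 111 = 34 \left(-4 + 2 i\right) + 111 = \left(-136 + 68 i\right) + 111 = -25 + 68 i$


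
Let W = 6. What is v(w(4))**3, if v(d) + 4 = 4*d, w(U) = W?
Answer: 8000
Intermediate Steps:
w(U) = 6
v(d) = -4 + 4*d
v(w(4))**3 = (-4 + 4*6)**3 = (-4 + 24)**3 = 20**3 = 8000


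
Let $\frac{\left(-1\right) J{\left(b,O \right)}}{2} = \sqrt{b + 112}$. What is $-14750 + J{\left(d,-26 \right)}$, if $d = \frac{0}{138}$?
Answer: $-14750 - 8 \sqrt{7} \approx -14771.0$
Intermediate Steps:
$d = 0$ ($d = 0 \cdot \frac{1}{138} = 0$)
$J{\left(b,O \right)} = - 2 \sqrt{112 + b}$ ($J{\left(b,O \right)} = - 2 \sqrt{b + 112} = - 2 \sqrt{112 + b}$)
$-14750 + J{\left(d,-26 \right)} = -14750 - 2 \sqrt{112 + 0} = -14750 - 2 \sqrt{112} = -14750 - 2 \cdot 4 \sqrt{7} = -14750 - 8 \sqrt{7}$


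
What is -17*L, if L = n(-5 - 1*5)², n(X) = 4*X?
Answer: -27200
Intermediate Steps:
L = 1600 (L = (4*(-5 - 1*5))² = (4*(-5 - 5))² = (4*(-10))² = (-40)² = 1600)
-17*L = -17*1600 = -27200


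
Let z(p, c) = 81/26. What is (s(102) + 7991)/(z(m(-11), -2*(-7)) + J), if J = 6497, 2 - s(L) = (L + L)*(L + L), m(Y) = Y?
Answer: -874198/169003 ≈ -5.1727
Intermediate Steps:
z(p, c) = 81/26 (z(p, c) = 81*(1/26) = 81/26)
s(L) = 2 - 4*L**2 (s(L) = 2 - (L + L)*(L + L) = 2 - 2*L*2*L = 2 - 4*L**2)
(s(102) + 7991)/(z(m(-11), -2*(-7)) + J) = ((2 - 4*102**2) + 7991)/(81/26 + 6497) = ((2 - 4*10404) + 7991)/(169003/26) = ((2 - 41616) + 7991)*(26/169003) = (-41614 + 7991)*(26/169003) = -33623*26/169003 = -874198/169003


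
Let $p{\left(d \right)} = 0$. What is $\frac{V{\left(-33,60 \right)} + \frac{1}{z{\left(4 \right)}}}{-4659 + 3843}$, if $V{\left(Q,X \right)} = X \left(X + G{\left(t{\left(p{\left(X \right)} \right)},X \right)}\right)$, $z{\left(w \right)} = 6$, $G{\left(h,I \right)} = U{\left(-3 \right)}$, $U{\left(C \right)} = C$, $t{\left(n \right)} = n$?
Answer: $- \frac{20521}{4896} \approx -4.1914$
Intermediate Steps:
$G{\left(h,I \right)} = -3$
$V{\left(Q,X \right)} = X \left(-3 + X\right)$ ($V{\left(Q,X \right)} = X \left(X - 3\right) = X \left(-3 + X\right)$)
$\frac{V{\left(-33,60 \right)} + \frac{1}{z{\left(4 \right)}}}{-4659 + 3843} = \frac{60 \left(-3 + 60\right) + \frac{1}{6}}{-4659 + 3843} = \frac{60 \cdot 57 + \frac{1}{6}}{-816} = \left(3420 + \frac{1}{6}\right) \left(- \frac{1}{816}\right) = \frac{20521}{6} \left(- \frac{1}{816}\right) = - \frac{20521}{4896}$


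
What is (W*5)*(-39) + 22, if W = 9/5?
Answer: -329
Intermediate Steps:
W = 9/5 (W = 9*(1/5) = 9/5 ≈ 1.8000)
(W*5)*(-39) + 22 = ((9/5)*5)*(-39) + 22 = 9*(-39) + 22 = -351 + 22 = -329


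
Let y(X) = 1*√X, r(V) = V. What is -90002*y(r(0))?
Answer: 0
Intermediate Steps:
y(X) = √X
-90002*y(r(0)) = -90002*√0 = -90002*0 = 0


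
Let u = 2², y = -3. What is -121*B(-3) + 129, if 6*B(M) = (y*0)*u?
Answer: 129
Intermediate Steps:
u = 4
B(M) = 0 (B(M) = (-3*0*4)/6 = (0*4)/6 = (⅙)*0 = 0)
-121*B(-3) + 129 = -121*0 + 129 = 0 + 129 = 129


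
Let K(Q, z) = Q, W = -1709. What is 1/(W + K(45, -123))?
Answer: -1/1664 ≈ -0.00060096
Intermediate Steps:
1/(W + K(45, -123)) = 1/(-1709 + 45) = 1/(-1664) = -1/1664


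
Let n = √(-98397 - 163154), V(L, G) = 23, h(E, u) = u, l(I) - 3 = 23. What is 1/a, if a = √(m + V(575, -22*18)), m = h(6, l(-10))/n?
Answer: √9019/√(207437 - 26*I*√311) ≈ 0.20851 + 0.00023045*I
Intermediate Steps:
l(I) = 26 (l(I) = 3 + 23 = 26)
n = 29*I*√311 (n = √(-261551) = 29*I*√311 ≈ 511.42*I)
m = -26*I*√311/9019 (m = 26/((29*I*√311)) = 26*(-I*√311/9019) = -26*I*√311/9019 ≈ -0.050839*I)
a = √(23 - 26*I*√311/9019) (a = √(-26*I*√311/9019 + 23) = √(23 - 26*I*√311/9019) ≈ 4.7958 - 0.0053*I)
1/a = 1/(√(1870874303 - 234494*I*√311)/9019) = 9019/√(1870874303 - 234494*I*√311)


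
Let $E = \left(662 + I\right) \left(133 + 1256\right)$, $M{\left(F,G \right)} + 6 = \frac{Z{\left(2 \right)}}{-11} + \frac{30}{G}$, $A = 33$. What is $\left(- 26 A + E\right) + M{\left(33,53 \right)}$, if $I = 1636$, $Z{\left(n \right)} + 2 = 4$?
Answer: $\frac{1860387038}{583} \approx 3.1911 \cdot 10^{6}$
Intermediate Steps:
$Z{\left(n \right)} = 2$ ($Z{\left(n \right)} = -2 + 4 = 2$)
$M{\left(F,G \right)} = - \frac{68}{11} + \frac{30}{G}$ ($M{\left(F,G \right)} = -6 + \left(\frac{2}{-11} + \frac{30}{G}\right) = -6 + \left(2 \left(- \frac{1}{11}\right) + \frac{30}{G}\right) = -6 - \left(\frac{2}{11} - \frac{30}{G}\right) = - \frac{68}{11} + \frac{30}{G}$)
$E = 3191922$ ($E = \left(662 + 1636\right) \left(133 + 1256\right) = 2298 \cdot 1389 = 3191922$)
$\left(- 26 A + E\right) + M{\left(33,53 \right)} = \left(\left(-26\right) 33 + 3191922\right) - \left(\frac{68}{11} - \frac{30}{53}\right) = \left(-858 + 3191922\right) + \left(- \frac{68}{11} + 30 \cdot \frac{1}{53}\right) = 3191064 + \left(- \frac{68}{11} + \frac{30}{53}\right) = 3191064 - \frac{3274}{583} = \frac{1860387038}{583}$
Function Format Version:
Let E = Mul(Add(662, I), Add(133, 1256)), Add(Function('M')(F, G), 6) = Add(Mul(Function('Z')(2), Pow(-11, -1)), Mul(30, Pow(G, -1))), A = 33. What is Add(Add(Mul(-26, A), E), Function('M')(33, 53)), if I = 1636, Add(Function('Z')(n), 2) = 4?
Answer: Rational(1860387038, 583) ≈ 3.1911e+6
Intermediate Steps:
Function('Z')(n) = 2 (Function('Z')(n) = Add(-2, 4) = 2)
Function('M')(F, G) = Add(Rational(-68, 11), Mul(30, Pow(G, -1))) (Function('M')(F, G) = Add(-6, Add(Mul(2, Pow(-11, -1)), Mul(30, Pow(G, -1)))) = Add(-6, Add(Mul(2, Rational(-1, 11)), Mul(30, Pow(G, -1)))) = Add(-6, Add(Rational(-2, 11), Mul(30, Pow(G, -1)))) = Add(Rational(-68, 11), Mul(30, Pow(G, -1))))
E = 3191922 (E = Mul(Add(662, 1636), Add(133, 1256)) = Mul(2298, 1389) = 3191922)
Add(Add(Mul(-26, A), E), Function('M')(33, 53)) = Add(Add(Mul(-26, 33), 3191922), Add(Rational(-68, 11), Mul(30, Pow(53, -1)))) = Add(Add(-858, 3191922), Add(Rational(-68, 11), Mul(30, Rational(1, 53)))) = Add(3191064, Add(Rational(-68, 11), Rational(30, 53))) = Add(3191064, Rational(-3274, 583)) = Rational(1860387038, 583)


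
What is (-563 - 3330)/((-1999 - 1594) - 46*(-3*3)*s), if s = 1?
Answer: 229/187 ≈ 1.2246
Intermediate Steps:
(-563 - 3330)/((-1999 - 1594) - 46*(-3*3)*s) = (-563 - 3330)/((-1999 - 1594) - 46*(-3*3)) = -3893/(-3593 - (-414)) = -3893/(-3593 - 46*(-9)) = -3893/(-3593 + 414) = -3893/(-3179) = -3893*(-1/3179) = 229/187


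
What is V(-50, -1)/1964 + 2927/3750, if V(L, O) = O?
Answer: 2872439/3682500 ≈ 0.78002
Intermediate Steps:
V(-50, -1)/1964 + 2927/3750 = -1/1964 + 2927/3750 = 2872439/3682500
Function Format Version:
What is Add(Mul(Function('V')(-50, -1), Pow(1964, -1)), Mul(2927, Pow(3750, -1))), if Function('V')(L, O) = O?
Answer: Rational(2872439, 3682500) ≈ 0.78002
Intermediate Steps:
Add(Mul(Function('V')(-50, -1), Pow(1964, -1)), Mul(2927, Pow(3750, -1))) = Add(Mul(-1, Pow(1964, -1)), Mul(2927, Pow(3750, -1))) = Add(Mul(-1, Rational(1, 1964)), Mul(2927, Rational(1, 3750))) = Add(Rational(-1, 1964), Rational(2927, 3750)) = Rational(2872439, 3682500)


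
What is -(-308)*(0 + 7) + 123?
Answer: 2279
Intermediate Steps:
-(-308)*(0 + 7) + 123 = -(-308)*7 + 123 = -77*(-28) + 123 = 2156 + 123 = 2279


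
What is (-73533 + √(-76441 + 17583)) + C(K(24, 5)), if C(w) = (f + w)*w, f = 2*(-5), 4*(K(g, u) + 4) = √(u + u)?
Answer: -587811/8 - 9*√10/2 + I*√58858 ≈ -73491.0 + 242.61*I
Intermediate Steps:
K(g, u) = -4 + √2*√u/4 (K(g, u) = -4 + √(u + u)/4 = -4 + √(2*u)/4 = -4 + (√2*√u)/4 = -4 + √2*√u/4)
f = -10
C(w) = w*(-10 + w) (C(w) = (-10 + w)*w = w*(-10 + w))
(-73533 + √(-76441 + 17583)) + C(K(24, 5)) = (-73533 + √(-76441 + 17583)) + (-4 + √2*√5/4)*(-10 + (-4 + √2*√5/4)) = (-73533 + √(-58858)) + (-4 + √10/4)*(-10 + (-4 + √10/4)) = (-73533 + I*√58858) + (-4 + √10/4)*(-14 + √10/4) = (-73533 + I*√58858) + (-14 + √10/4)*(-4 + √10/4) = -73533 + I*√58858 + (-14 + √10/4)*(-4 + √10/4)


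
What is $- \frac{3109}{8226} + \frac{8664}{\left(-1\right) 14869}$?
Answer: $- \frac{117497785}{122312394} \approx -0.96064$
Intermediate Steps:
$- \frac{3109}{8226} + \frac{8664}{\left(-1\right) 14869} = \left(-3109\right) \frac{1}{8226} + \frac{8664}{-14869} = - \frac{3109}{8226} + 8664 \left(- \frac{1}{14869}\right) = - \frac{3109}{8226} - \frac{8664}{14869} = - \frac{117497785}{122312394}$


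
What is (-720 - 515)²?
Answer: 1525225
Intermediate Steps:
(-720 - 515)² = (-1235)² = 1525225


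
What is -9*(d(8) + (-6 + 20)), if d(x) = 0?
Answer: -126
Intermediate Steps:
-9*(d(8) + (-6 + 20)) = -9*(0 + (-6 + 20)) = -9*(0 + 14) = -9*14 = -126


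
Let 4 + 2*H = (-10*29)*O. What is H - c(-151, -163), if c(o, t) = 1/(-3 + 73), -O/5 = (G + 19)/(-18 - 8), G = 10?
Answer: -368854/455 ≈ -810.67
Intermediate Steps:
O = 145/26 (O = -5*(10 + 19)/(-18 - 8) = -145/(-26) = -145*(-1)/26 = -5*(-29/26) = 145/26 ≈ 5.5769)
c(o, t) = 1/70
H = -21077/26 (H = -2 + (-10*29*(145/26))/2 = -2 + (-290*145/26)/2 = -2 + (½)*(-21025/13) = -2 - 21025/26 = -21077/26 ≈ -810.65)
H - c(-151, -163) = -21077/26 - 1*1/70 = -21077/26 - 1/70 = -368854/455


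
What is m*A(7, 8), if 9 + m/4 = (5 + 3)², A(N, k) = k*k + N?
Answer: 15620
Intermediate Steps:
A(N, k) = N + k² (A(N, k) = k² + N = N + k²)
m = 220 (m = -36 + 4*(5 + 3)² = -36 + 4*8² = -36 + 4*64 = -36 + 256 = 220)
m*A(7, 8) = 220*(7 + 8²) = 220*(7 + 64) = 220*71 = 15620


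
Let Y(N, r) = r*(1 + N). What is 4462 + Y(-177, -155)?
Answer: 31742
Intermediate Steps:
4462 + Y(-177, -155) = 4462 - 155*(1 - 177) = 4462 - 155*(-176) = 4462 + 27280 = 31742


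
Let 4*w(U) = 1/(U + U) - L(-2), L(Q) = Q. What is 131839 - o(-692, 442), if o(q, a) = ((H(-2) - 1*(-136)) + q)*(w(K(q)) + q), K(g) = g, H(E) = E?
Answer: -703122103/2768 ≈ -2.5402e+5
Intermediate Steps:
w(U) = 1/2 + 1/(8*U) (w(U) = (1/(U + U) - 1*(-2))/4 = (1/(2*U) + 2)/4 = (2 + 1/(2*U))/4 = 1/2 + 1/(8*U))
o(q, a) = (134 + q)*(q + (1 + 4*q)/(8*q)) (o(q, a) = ((-2 - 1*(-136)) + q)*((1 + 4*q)/(8*q) + q) = ((-2 + 136) + q)*(q + (1 + 4*q)/(8*q)) = (134 + q)*(q + (1 + 4*q)/(8*q)))
131839 - o(-692, 442) = 131839 - (134 - 692*(537 + 8*(-692)**2 + 1076*(-692)))/(8*(-692)) = 131839 - (-1)*(134 - 692*(537 + 8*478864 - 744592))/(8*692) = 131839 - (-1)*(134 - 692*(537 + 3830912 - 744592))/(8*692) = 131839 - (-1)*(134 - 692*3086857)/(8*692) = 131839 - (-1)*(134 - 2136105044)/(8*692) = 131839 - (-1)*(-2136104910)/(8*692) = 131839 - 1*1068052455/2768 = 131839 - 1068052455/2768 = -703122103/2768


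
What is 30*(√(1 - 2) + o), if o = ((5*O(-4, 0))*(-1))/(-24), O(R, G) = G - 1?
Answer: -25/4 + 30*I ≈ -6.25 + 30.0*I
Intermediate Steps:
O(R, G) = -1 + G
o = -5/24 (o = ((5*(-1 + 0))*(-1))/(-24) = ((5*(-1))*(-1))*(-1/24) = -5*(-1)*(-1/24) = 5*(-1/24) = -5/24 ≈ -0.20833)
30*(√(1 - 2) + o) = 30*(√(1 - 2) - 5/24) = 30*(√(-1) - 5/24) = 30*(I - 5/24) = 30*(-5/24 + I) = -25/4 + 30*I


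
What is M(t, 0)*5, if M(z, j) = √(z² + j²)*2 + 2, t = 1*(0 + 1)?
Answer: 20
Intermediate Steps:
t = 1 (t = 1*1 = 1)
M(z, j) = 2 + 2*√(j² + z²) (M(z, j) = √(j² + z²)*2 + 2 = 2*√(j² + z²) + 2 = 2 + 2*√(j² + z²))
M(t, 0)*5 = (2 + 2*√(0² + 1²))*5 = (2 + 2*√(0 + 1))*5 = (2 + 2*√1)*5 = (2 + 2*1)*5 = (2 + 2)*5 = 4*5 = 20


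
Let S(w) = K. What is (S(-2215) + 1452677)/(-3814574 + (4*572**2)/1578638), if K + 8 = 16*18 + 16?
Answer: -1146859195387/3010915080738 ≈ -0.38090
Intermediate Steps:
K = 296 (K = -8 + (16*18 + 16) = -8 + (288 + 16) = -8 + 304 = 296)
S(w) = 296
(S(-2215) + 1452677)/(-3814574 + (4*572**2)/1578638) = (296 + 1452677)/(-3814574 + (4*572**2)/1578638) = 1452973/(-3814574 + (4*327184)*(1/1578638)) = 1452973/(-3814574 + 1308736*(1/1578638)) = 1452973/(-3814574 + 654368/789319) = 1452973/(-3010915080738/789319) = 1452973*(-789319/3010915080738) = -1146859195387/3010915080738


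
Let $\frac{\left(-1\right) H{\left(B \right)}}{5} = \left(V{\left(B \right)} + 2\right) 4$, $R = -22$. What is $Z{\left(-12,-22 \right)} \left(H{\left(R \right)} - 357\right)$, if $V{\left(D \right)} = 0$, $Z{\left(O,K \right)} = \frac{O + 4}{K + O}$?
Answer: $- \frac{1588}{17} \approx -93.412$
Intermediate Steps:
$Z{\left(O,K \right)} = \frac{4 + O}{K + O}$
$H{\left(B \right)} = -40$ ($H{\left(B \right)} = - 5 \left(0 + 2\right) 4 = - 5 \cdot 2 \cdot 4 = \left(-5\right) 8 = -40$)
$Z{\left(-12,-22 \right)} \left(H{\left(R \right)} - 357\right) = \frac{4 - 12}{-22 - 12} \left(-40 - 357\right) = \frac{1}{-34} \left(-8\right) \left(-397\right) = \left(- \frac{1}{34}\right) \left(-8\right) \left(-397\right) = \frac{4}{17} \left(-397\right) = - \frac{1588}{17}$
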